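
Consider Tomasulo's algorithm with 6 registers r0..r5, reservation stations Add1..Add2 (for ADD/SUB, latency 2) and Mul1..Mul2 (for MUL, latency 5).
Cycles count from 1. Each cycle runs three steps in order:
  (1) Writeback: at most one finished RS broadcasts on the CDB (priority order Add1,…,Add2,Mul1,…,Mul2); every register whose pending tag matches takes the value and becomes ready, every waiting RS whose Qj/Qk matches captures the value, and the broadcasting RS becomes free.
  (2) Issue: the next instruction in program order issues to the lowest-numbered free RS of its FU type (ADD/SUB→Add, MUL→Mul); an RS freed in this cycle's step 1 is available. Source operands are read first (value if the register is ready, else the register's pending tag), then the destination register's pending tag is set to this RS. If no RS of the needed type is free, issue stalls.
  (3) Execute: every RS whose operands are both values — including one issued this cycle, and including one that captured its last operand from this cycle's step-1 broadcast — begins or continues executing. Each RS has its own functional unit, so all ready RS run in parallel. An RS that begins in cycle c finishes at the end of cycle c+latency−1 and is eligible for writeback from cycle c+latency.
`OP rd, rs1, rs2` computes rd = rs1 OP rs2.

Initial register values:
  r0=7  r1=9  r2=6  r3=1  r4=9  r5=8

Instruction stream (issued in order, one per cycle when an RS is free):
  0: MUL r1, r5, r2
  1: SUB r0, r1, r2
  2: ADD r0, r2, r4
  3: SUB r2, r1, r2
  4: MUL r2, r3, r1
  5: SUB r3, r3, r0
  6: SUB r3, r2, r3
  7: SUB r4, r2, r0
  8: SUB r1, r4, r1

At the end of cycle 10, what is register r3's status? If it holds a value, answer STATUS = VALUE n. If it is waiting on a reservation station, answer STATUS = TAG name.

STATUS = TAG Add2

c1: issue MUL r1<-Mul1 | r0:7,r1:Mul1,r2:6,r3:1,r4:9,r5:8
c2: issue SUB r0<-Add1 | r0:Add1,r1:Mul1,r2:6,r3:1,r4:9,r5:8
c3: issue ADD r0<-Add2 | r0:Add2,r1:Mul1,r2:6,r3:1,r4:9,r5:8
c4: stall | r0:Add2,r1:Mul1,r2:6,r3:1,r4:9,r5:8
c5: CDB Add2=15; issue SUB r2<-Add2 | r0:15,r1:Mul1,r2:Add2,r3:1,r4:9,r5:8
c6: CDB Mul1=48; issue MUL r2<-Mul1 | r0:15,r1:48,r2:Mul1,r3:1,r4:9,r5:8
c7: stall | r0:15,r1:48,r2:Mul1,r3:1,r4:9,r5:8
c8: CDB Add1=42; issue SUB r3<-Add1 | r0:15,r1:48,r2:Mul1,r3:Add1,r4:9,r5:8
c9: CDB Add2=42; issue SUB r3<-Add2 | r0:15,r1:48,r2:Mul1,r3:Add2,r4:9,r5:8
c10: CDB Add1=-14; issue SUB r4<-Add1 | r0:15,r1:48,r2:Mul1,r3:Add2,r4:Add1,r5:8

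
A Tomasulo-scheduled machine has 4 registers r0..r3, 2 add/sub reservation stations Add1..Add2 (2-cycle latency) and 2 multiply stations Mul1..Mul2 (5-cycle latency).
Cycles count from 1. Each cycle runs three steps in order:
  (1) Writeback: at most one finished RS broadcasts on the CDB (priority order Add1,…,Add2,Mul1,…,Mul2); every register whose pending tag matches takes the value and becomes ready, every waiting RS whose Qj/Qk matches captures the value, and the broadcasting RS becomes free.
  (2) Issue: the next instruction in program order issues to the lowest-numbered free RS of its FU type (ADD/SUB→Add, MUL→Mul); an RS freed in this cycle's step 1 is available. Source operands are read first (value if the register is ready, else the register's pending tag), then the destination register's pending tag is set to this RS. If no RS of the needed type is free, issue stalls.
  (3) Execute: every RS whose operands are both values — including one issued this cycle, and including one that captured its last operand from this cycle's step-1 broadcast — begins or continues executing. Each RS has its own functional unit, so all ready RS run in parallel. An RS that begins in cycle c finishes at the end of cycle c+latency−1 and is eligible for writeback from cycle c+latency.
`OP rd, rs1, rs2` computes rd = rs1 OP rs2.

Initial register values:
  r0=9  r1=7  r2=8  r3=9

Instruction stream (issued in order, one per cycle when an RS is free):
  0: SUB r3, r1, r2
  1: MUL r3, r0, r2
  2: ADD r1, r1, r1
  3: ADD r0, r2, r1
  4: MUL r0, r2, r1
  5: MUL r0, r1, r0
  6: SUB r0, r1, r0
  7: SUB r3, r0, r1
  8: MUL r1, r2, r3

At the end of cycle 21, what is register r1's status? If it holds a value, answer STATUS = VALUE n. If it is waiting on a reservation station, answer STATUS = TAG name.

STATUS = TAG Mul2

  c1: issue SUB r3<-Add1  regs: r0:9,r1:7,r2:8,r3:Add1
  c2: issue MUL r3<-Mul1  regs: r0:9,r1:7,r2:8,r3:Mul1
  c3: CDB Add1=-1; issue ADD r1<-Add1  regs: r0:9,r1:Add1,r2:8,r3:Mul1
  c4: issue ADD r0<-Add2  regs: r0:Add2,r1:Add1,r2:8,r3:Mul1
  c5: CDB Add1=14; issue MUL r0<-Mul2  regs: r0:Mul2,r1:14,r2:8,r3:Mul1
  c6: stall  regs: r0:Mul2,r1:14,r2:8,r3:Mul1
  c7: CDB Add2=22; stall  regs: r0:Mul2,r1:14,r2:8,r3:Mul1
  c8: CDB Mul1=72; issue MUL r0<-Mul1  regs: r0:Mul1,r1:14,r2:8,r3:72
  c9: issue SUB r0<-Add1  regs: r0:Add1,r1:14,r2:8,r3:72
  c10: CDB Mul2=112; issue SUB r3<-Add2  regs: r0:Add1,r1:14,r2:8,r3:Add2
  c11: issue MUL r1<-Mul2  regs: r0:Add1,r1:Mul2,r2:8,r3:Add2
  c12: -  regs: r0:Add1,r1:Mul2,r2:8,r3:Add2
  c13: -  regs: r0:Add1,r1:Mul2,r2:8,r3:Add2
  c14: -  regs: r0:Add1,r1:Mul2,r2:8,r3:Add2
  c15: CDB Mul1=1568  regs: r0:Add1,r1:Mul2,r2:8,r3:Add2
  c16: -  regs: r0:Add1,r1:Mul2,r2:8,r3:Add2
  c17: CDB Add1=-1554  regs: r0:-1554,r1:Mul2,r2:8,r3:Add2
  c18: -  regs: r0:-1554,r1:Mul2,r2:8,r3:Add2
  c19: CDB Add2=-1568  regs: r0:-1554,r1:Mul2,r2:8,r3:-1568
  c20: -  regs: r0:-1554,r1:Mul2,r2:8,r3:-1568
  c21: -  regs: r0:-1554,r1:Mul2,r2:8,r3:-1568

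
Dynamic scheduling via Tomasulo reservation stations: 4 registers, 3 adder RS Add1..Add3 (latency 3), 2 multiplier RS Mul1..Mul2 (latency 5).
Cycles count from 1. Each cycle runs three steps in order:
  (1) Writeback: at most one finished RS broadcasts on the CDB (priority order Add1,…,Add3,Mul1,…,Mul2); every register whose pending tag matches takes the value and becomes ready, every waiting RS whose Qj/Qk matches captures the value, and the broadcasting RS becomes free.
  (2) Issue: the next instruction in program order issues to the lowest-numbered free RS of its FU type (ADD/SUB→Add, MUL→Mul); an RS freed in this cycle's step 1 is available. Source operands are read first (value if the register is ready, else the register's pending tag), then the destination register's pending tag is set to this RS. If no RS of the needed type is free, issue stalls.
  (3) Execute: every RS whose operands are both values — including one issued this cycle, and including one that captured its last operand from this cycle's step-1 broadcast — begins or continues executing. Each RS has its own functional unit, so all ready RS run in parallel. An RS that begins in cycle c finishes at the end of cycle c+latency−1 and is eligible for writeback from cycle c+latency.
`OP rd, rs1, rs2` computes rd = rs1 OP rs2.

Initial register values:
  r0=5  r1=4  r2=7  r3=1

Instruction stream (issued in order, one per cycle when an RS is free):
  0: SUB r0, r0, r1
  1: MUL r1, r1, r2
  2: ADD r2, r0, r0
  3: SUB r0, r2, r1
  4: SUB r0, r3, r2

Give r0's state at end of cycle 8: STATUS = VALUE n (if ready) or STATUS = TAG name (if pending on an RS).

cycle 1: issue SUB r0<-Add1 // r0:Add1,r1:4,r2:7,r3:1
cycle 2: issue MUL r1<-Mul1 // r0:Add1,r1:Mul1,r2:7,r3:1
cycle 3: issue ADD r2<-Add2 // r0:Add1,r1:Mul1,r2:Add2,r3:1
cycle 4: CDB Add1=1; issue SUB r0<-Add1 // r0:Add1,r1:Mul1,r2:Add2,r3:1
cycle 5: issue SUB r0<-Add3 // r0:Add3,r1:Mul1,r2:Add2,r3:1
cycle 6: - // r0:Add3,r1:Mul1,r2:Add2,r3:1
cycle 7: CDB Add2=2 // r0:Add3,r1:Mul1,r2:2,r3:1
cycle 8: CDB Mul1=28 // r0:Add3,r1:28,r2:2,r3:1

STATUS = TAG Add3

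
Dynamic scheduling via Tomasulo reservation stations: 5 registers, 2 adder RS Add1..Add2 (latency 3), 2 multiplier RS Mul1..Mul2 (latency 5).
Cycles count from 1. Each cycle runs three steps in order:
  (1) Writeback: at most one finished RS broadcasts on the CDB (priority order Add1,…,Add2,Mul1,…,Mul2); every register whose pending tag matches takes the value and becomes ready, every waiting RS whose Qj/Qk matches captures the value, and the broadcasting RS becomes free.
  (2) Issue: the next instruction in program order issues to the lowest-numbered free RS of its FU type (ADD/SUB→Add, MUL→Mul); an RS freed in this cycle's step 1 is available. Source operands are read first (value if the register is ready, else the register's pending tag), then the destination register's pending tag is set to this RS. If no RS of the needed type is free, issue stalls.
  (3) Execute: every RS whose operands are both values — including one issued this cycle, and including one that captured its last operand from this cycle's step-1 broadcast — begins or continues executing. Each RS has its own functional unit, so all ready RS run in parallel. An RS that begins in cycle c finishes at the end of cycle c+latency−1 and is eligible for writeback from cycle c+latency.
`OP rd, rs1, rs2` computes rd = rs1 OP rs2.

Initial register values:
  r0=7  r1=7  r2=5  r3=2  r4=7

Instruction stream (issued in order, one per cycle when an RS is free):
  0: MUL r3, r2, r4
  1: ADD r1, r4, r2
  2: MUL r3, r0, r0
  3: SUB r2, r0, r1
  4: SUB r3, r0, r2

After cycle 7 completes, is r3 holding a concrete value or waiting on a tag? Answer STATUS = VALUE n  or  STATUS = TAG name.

STATUS = TAG Add1

c1: issue MUL r3<-Mul1 | r0:7,r1:7,r2:5,r3:Mul1,r4:7
c2: issue ADD r1<-Add1 | r0:7,r1:Add1,r2:5,r3:Mul1,r4:7
c3: issue MUL r3<-Mul2 | r0:7,r1:Add1,r2:5,r3:Mul2,r4:7
c4: issue SUB r2<-Add2 | r0:7,r1:Add1,r2:Add2,r3:Mul2,r4:7
c5: CDB Add1=12; issue SUB r3<-Add1 | r0:7,r1:12,r2:Add2,r3:Add1,r4:7
c6: CDB Mul1=35 | r0:7,r1:12,r2:Add2,r3:Add1,r4:7
c7: - | r0:7,r1:12,r2:Add2,r3:Add1,r4:7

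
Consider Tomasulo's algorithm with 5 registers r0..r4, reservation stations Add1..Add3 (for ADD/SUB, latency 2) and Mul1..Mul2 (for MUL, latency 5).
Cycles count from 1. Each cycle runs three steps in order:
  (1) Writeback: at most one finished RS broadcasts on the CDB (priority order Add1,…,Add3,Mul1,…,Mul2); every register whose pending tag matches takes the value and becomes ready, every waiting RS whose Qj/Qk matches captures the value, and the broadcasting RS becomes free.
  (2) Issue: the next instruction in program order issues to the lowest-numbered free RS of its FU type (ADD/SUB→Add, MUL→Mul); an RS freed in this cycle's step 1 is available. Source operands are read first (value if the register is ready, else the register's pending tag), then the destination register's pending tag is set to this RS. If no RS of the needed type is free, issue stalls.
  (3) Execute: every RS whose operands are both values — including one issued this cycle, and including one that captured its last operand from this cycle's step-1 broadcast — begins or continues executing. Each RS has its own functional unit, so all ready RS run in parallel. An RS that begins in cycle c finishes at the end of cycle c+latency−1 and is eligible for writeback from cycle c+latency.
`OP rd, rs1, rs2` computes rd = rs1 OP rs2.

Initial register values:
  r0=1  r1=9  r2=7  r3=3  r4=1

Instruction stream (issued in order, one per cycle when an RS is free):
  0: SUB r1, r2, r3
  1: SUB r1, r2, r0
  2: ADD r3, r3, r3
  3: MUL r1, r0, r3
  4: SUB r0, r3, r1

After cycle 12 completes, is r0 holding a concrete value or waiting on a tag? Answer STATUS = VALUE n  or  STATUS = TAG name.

STATUS = VALUE 0

  c1: issue SUB r1<-Add1  regs: r0:1,r1:Add1,r2:7,r3:3,r4:1
  c2: issue SUB r1<-Add2  regs: r0:1,r1:Add2,r2:7,r3:3,r4:1
  c3: CDB Add1=4; issue ADD r3<-Add1  regs: r0:1,r1:Add2,r2:7,r3:Add1,r4:1
  c4: CDB Add2=6; issue MUL r1<-Mul1  regs: r0:1,r1:Mul1,r2:7,r3:Add1,r4:1
  c5: CDB Add1=6; issue SUB r0<-Add1  regs: r0:Add1,r1:Mul1,r2:7,r3:6,r4:1
  c6: -  regs: r0:Add1,r1:Mul1,r2:7,r3:6,r4:1
  c7: -  regs: r0:Add1,r1:Mul1,r2:7,r3:6,r4:1
  c8: -  regs: r0:Add1,r1:Mul1,r2:7,r3:6,r4:1
  c9: -  regs: r0:Add1,r1:Mul1,r2:7,r3:6,r4:1
  c10: CDB Mul1=6  regs: r0:Add1,r1:6,r2:7,r3:6,r4:1
  c11: -  regs: r0:Add1,r1:6,r2:7,r3:6,r4:1
  c12: CDB Add1=0  regs: r0:0,r1:6,r2:7,r3:6,r4:1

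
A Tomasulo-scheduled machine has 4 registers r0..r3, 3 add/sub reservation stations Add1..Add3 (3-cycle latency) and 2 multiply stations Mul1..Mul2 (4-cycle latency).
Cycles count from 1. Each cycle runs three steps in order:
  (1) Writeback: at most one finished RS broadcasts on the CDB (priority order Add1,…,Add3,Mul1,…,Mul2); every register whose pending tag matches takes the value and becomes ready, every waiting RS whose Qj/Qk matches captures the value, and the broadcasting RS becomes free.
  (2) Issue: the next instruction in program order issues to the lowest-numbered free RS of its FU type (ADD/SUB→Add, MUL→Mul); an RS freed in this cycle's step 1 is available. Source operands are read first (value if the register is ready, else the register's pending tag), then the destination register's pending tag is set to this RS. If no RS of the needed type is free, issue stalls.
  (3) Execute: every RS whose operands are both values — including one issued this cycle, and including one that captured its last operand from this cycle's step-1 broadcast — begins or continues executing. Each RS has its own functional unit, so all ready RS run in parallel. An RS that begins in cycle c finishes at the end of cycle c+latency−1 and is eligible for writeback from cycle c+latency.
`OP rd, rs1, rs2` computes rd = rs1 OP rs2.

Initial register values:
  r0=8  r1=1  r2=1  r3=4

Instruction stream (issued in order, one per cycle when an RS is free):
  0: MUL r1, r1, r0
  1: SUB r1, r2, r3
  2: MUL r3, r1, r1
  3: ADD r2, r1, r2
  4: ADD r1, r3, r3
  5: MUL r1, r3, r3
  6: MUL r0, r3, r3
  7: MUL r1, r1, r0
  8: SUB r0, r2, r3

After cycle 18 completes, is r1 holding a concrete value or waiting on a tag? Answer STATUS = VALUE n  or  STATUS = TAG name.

cycle 1: issue MUL r1<-Mul1 // r0:8,r1:Mul1,r2:1,r3:4
cycle 2: issue SUB r1<-Add1 // r0:8,r1:Add1,r2:1,r3:4
cycle 3: issue MUL r3<-Mul2 // r0:8,r1:Add1,r2:1,r3:Mul2
cycle 4: issue ADD r2<-Add2 // r0:8,r1:Add1,r2:Add2,r3:Mul2
cycle 5: CDB Add1=-3; issue ADD r1<-Add1 // r0:8,r1:Add1,r2:Add2,r3:Mul2
cycle 6: CDB Mul1=8; issue MUL r1<-Mul1 // r0:8,r1:Mul1,r2:Add2,r3:Mul2
cycle 7: stall // r0:8,r1:Mul1,r2:Add2,r3:Mul2
cycle 8: CDB Add2=-2; stall // r0:8,r1:Mul1,r2:-2,r3:Mul2
cycle 9: CDB Mul2=9; issue MUL r0<-Mul2 // r0:Mul2,r1:Mul1,r2:-2,r3:9
cycle 10: stall // r0:Mul2,r1:Mul1,r2:-2,r3:9
cycle 11: stall // r0:Mul2,r1:Mul1,r2:-2,r3:9
cycle 12: CDB Add1=18; stall // r0:Mul2,r1:Mul1,r2:-2,r3:9
cycle 13: CDB Mul1=81; issue MUL r1<-Mul1 // r0:Mul2,r1:Mul1,r2:-2,r3:9
cycle 14: CDB Mul2=81; issue SUB r0<-Add1 // r0:Add1,r1:Mul1,r2:-2,r3:9
cycle 15: - // r0:Add1,r1:Mul1,r2:-2,r3:9
cycle 16: - // r0:Add1,r1:Mul1,r2:-2,r3:9
cycle 17: CDB Add1=-11 // r0:-11,r1:Mul1,r2:-2,r3:9
cycle 18: CDB Mul1=6561 // r0:-11,r1:6561,r2:-2,r3:9

STATUS = VALUE 6561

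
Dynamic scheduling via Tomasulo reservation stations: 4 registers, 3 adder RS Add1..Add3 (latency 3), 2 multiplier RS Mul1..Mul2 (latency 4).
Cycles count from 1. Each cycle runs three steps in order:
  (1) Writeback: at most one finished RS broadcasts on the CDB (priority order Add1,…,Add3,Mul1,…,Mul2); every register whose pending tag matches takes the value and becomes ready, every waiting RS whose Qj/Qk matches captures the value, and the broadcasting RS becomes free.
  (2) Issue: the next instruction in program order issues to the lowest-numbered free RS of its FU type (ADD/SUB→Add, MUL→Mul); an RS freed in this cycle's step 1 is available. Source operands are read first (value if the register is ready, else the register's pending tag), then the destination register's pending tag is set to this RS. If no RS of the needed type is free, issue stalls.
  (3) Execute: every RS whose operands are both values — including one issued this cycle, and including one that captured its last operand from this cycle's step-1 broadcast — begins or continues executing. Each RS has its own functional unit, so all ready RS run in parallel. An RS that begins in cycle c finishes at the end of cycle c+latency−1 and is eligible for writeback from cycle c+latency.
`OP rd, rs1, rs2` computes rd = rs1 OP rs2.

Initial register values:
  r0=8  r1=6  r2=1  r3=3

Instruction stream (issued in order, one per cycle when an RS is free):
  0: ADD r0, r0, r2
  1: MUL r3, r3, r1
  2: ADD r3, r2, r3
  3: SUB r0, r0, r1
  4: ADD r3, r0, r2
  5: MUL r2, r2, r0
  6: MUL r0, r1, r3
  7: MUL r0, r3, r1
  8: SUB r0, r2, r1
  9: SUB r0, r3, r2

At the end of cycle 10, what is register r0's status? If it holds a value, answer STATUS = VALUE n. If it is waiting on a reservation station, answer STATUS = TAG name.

  c1: issue ADD r0<-Add1  regs: r0:Add1,r1:6,r2:1,r3:3
  c2: issue MUL r3<-Mul1  regs: r0:Add1,r1:6,r2:1,r3:Mul1
  c3: issue ADD r3<-Add2  regs: r0:Add1,r1:6,r2:1,r3:Add2
  c4: CDB Add1=9; issue SUB r0<-Add1  regs: r0:Add1,r1:6,r2:1,r3:Add2
  c5: issue ADD r3<-Add3  regs: r0:Add1,r1:6,r2:1,r3:Add3
  c6: CDB Mul1=18; issue MUL r2<-Mul1  regs: r0:Add1,r1:6,r2:Mul1,r3:Add3
  c7: CDB Add1=3; issue MUL r0<-Mul2  regs: r0:Mul2,r1:6,r2:Mul1,r3:Add3
  c8: stall  regs: r0:Mul2,r1:6,r2:Mul1,r3:Add3
  c9: CDB Add2=19; stall  regs: r0:Mul2,r1:6,r2:Mul1,r3:Add3
  c10: CDB Add3=4; stall  regs: r0:Mul2,r1:6,r2:Mul1,r3:4

STATUS = TAG Mul2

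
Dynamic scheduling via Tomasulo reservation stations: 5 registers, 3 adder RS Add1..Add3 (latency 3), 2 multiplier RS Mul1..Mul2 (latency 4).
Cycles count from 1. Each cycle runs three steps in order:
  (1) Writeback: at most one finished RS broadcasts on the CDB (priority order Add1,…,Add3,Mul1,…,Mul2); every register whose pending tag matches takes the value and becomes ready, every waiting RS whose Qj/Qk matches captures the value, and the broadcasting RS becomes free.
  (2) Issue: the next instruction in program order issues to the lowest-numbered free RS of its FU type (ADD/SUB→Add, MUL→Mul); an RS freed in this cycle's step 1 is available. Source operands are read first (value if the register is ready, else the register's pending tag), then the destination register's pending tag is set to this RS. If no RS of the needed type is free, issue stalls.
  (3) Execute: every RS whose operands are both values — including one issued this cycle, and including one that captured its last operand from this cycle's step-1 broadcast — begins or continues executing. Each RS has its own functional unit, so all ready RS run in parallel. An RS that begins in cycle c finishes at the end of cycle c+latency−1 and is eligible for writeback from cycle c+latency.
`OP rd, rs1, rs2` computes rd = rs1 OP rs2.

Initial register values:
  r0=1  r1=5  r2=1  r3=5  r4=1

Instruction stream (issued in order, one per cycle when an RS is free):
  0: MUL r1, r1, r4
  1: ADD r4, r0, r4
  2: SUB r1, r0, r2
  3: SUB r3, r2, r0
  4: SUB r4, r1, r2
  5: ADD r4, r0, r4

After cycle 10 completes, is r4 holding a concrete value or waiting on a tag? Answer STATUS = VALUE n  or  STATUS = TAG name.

STATUS = TAG Add2

c1: issue MUL r1<-Mul1 | r0:1,r1:Mul1,r2:1,r3:5,r4:1
c2: issue ADD r4<-Add1 | r0:1,r1:Mul1,r2:1,r3:5,r4:Add1
c3: issue SUB r1<-Add2 | r0:1,r1:Add2,r2:1,r3:5,r4:Add1
c4: issue SUB r3<-Add3 | r0:1,r1:Add2,r2:1,r3:Add3,r4:Add1
c5: CDB Add1=2; issue SUB r4<-Add1 | r0:1,r1:Add2,r2:1,r3:Add3,r4:Add1
c6: CDB Add2=0; issue ADD r4<-Add2 | r0:1,r1:0,r2:1,r3:Add3,r4:Add2
c7: CDB Add3=0 | r0:1,r1:0,r2:1,r3:0,r4:Add2
c8: CDB Mul1=5 | r0:1,r1:0,r2:1,r3:0,r4:Add2
c9: CDB Add1=-1 | r0:1,r1:0,r2:1,r3:0,r4:Add2
c10: - | r0:1,r1:0,r2:1,r3:0,r4:Add2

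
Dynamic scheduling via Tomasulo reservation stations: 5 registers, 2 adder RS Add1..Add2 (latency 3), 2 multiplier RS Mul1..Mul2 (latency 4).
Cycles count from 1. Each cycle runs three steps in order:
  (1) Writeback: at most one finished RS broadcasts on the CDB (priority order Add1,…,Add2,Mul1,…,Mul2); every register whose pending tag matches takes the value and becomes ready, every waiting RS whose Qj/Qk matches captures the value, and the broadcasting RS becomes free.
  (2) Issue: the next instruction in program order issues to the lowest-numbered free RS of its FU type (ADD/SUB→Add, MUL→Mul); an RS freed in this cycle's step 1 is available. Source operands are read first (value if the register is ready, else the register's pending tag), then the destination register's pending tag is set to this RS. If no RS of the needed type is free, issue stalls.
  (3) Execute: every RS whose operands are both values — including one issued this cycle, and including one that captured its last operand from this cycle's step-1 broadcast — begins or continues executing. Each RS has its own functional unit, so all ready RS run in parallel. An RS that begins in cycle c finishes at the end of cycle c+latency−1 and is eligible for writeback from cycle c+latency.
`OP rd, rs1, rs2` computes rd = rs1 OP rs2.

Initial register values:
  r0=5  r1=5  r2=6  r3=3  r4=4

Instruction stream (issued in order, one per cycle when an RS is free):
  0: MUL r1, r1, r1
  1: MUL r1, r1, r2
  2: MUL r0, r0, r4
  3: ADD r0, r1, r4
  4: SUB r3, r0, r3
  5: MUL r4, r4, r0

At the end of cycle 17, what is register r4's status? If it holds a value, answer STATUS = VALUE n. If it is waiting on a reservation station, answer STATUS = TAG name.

STATUS = VALUE 616

  c1: issue MUL r1<-Mul1  regs: r0:5,r1:Mul1,r2:6,r3:3,r4:4
  c2: issue MUL r1<-Mul2  regs: r0:5,r1:Mul2,r2:6,r3:3,r4:4
  c3: stall  regs: r0:5,r1:Mul2,r2:6,r3:3,r4:4
  c4: stall  regs: r0:5,r1:Mul2,r2:6,r3:3,r4:4
  c5: CDB Mul1=25; issue MUL r0<-Mul1  regs: r0:Mul1,r1:Mul2,r2:6,r3:3,r4:4
  c6: issue ADD r0<-Add1  regs: r0:Add1,r1:Mul2,r2:6,r3:3,r4:4
  c7: issue SUB r3<-Add2  regs: r0:Add1,r1:Mul2,r2:6,r3:Add2,r4:4
  c8: stall  regs: r0:Add1,r1:Mul2,r2:6,r3:Add2,r4:4
  c9: CDB Mul1=20; issue MUL r4<-Mul1  regs: r0:Add1,r1:Mul2,r2:6,r3:Add2,r4:Mul1
  c10: CDB Mul2=150  regs: r0:Add1,r1:150,r2:6,r3:Add2,r4:Mul1
  c11: -  regs: r0:Add1,r1:150,r2:6,r3:Add2,r4:Mul1
  c12: -  regs: r0:Add1,r1:150,r2:6,r3:Add2,r4:Mul1
  c13: CDB Add1=154  regs: r0:154,r1:150,r2:6,r3:Add2,r4:Mul1
  c14: -  regs: r0:154,r1:150,r2:6,r3:Add2,r4:Mul1
  c15: -  regs: r0:154,r1:150,r2:6,r3:Add2,r4:Mul1
  c16: CDB Add2=151  regs: r0:154,r1:150,r2:6,r3:151,r4:Mul1
  c17: CDB Mul1=616  regs: r0:154,r1:150,r2:6,r3:151,r4:616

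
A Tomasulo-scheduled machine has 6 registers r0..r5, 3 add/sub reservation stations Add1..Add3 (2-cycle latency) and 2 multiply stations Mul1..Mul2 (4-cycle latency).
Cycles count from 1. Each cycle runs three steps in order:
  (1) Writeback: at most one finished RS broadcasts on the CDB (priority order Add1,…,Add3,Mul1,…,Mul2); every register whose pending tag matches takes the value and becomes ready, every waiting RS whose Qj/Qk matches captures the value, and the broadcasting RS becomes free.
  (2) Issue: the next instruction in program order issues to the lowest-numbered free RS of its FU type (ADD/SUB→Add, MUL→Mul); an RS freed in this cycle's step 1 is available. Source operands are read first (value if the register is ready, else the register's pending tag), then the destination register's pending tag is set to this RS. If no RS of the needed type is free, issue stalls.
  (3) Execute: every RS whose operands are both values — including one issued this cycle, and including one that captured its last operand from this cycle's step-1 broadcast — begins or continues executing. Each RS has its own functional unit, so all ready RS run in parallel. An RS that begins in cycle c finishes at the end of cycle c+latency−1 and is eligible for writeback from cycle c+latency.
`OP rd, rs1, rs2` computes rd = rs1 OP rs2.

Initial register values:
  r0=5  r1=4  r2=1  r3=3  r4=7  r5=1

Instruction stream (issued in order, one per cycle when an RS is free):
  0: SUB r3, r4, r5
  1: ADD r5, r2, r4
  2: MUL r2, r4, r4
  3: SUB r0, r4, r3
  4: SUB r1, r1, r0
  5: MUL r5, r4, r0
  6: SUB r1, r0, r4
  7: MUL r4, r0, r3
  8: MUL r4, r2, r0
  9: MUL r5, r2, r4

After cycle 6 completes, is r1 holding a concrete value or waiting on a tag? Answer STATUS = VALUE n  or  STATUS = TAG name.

STATUS = TAG Add2

c1: issue SUB r3<-Add1 | r0:5,r1:4,r2:1,r3:Add1,r4:7,r5:1
c2: issue ADD r5<-Add2 | r0:5,r1:4,r2:1,r3:Add1,r4:7,r5:Add2
c3: CDB Add1=6; issue MUL r2<-Mul1 | r0:5,r1:4,r2:Mul1,r3:6,r4:7,r5:Add2
c4: CDB Add2=8; issue SUB r0<-Add1 | r0:Add1,r1:4,r2:Mul1,r3:6,r4:7,r5:8
c5: issue SUB r1<-Add2 | r0:Add1,r1:Add2,r2:Mul1,r3:6,r4:7,r5:8
c6: CDB Add1=1; issue MUL r5<-Mul2 | r0:1,r1:Add2,r2:Mul1,r3:6,r4:7,r5:Mul2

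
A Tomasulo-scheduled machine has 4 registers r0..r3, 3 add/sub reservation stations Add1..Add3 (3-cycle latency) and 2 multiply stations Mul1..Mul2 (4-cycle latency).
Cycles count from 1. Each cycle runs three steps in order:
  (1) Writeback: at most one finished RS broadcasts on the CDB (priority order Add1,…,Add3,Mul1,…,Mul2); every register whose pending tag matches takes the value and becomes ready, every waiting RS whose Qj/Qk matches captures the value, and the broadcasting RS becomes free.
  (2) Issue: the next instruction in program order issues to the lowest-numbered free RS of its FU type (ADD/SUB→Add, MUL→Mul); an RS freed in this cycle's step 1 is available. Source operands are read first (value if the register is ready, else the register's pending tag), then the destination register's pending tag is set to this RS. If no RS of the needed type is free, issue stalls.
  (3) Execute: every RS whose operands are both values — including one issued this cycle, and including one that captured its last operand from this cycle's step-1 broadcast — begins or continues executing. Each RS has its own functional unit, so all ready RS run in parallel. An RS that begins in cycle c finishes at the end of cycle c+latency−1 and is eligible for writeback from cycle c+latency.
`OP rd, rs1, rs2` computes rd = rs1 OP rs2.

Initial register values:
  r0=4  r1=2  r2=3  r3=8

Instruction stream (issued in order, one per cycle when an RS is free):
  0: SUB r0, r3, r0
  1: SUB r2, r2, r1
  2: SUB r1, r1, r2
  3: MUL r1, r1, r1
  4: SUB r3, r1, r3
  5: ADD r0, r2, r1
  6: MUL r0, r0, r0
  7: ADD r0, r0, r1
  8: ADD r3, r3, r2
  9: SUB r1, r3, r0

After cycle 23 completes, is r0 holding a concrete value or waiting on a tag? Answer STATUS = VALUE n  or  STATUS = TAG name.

STATUS = VALUE 5

  c1: issue SUB r0<-Add1  regs: r0:Add1,r1:2,r2:3,r3:8
  c2: issue SUB r2<-Add2  regs: r0:Add1,r1:2,r2:Add2,r3:8
  c3: issue SUB r1<-Add3  regs: r0:Add1,r1:Add3,r2:Add2,r3:8
  c4: CDB Add1=4; issue MUL r1<-Mul1  regs: r0:4,r1:Mul1,r2:Add2,r3:8
  c5: CDB Add2=1; issue SUB r3<-Add1  regs: r0:4,r1:Mul1,r2:1,r3:Add1
  c6: issue ADD r0<-Add2  regs: r0:Add2,r1:Mul1,r2:1,r3:Add1
  c7: issue MUL r0<-Mul2  regs: r0:Mul2,r1:Mul1,r2:1,r3:Add1
  c8: CDB Add3=1; issue ADD r0<-Add3  regs: r0:Add3,r1:Mul1,r2:1,r3:Add1
  c9: stall  regs: r0:Add3,r1:Mul1,r2:1,r3:Add1
  c10: stall  regs: r0:Add3,r1:Mul1,r2:1,r3:Add1
  c11: stall  regs: r0:Add3,r1:Mul1,r2:1,r3:Add1
  c12: CDB Mul1=1; stall  regs: r0:Add3,r1:1,r2:1,r3:Add1
  c13: stall  regs: r0:Add3,r1:1,r2:1,r3:Add1
  c14: stall  regs: r0:Add3,r1:1,r2:1,r3:Add1
  c15: CDB Add1=-7; issue ADD r3<-Add1  regs: r0:Add3,r1:1,r2:1,r3:Add1
  c16: CDB Add2=2; issue SUB r1<-Add2  regs: r0:Add3,r1:Add2,r2:1,r3:Add1
  c17: -  regs: r0:Add3,r1:Add2,r2:1,r3:Add1
  c18: CDB Add1=-6  regs: r0:Add3,r1:Add2,r2:1,r3:-6
  c19: -  regs: r0:Add3,r1:Add2,r2:1,r3:-6
  c20: CDB Mul2=4  regs: r0:Add3,r1:Add2,r2:1,r3:-6
  c21: -  regs: r0:Add3,r1:Add2,r2:1,r3:-6
  c22: -  regs: r0:Add3,r1:Add2,r2:1,r3:-6
  c23: CDB Add3=5  regs: r0:5,r1:Add2,r2:1,r3:-6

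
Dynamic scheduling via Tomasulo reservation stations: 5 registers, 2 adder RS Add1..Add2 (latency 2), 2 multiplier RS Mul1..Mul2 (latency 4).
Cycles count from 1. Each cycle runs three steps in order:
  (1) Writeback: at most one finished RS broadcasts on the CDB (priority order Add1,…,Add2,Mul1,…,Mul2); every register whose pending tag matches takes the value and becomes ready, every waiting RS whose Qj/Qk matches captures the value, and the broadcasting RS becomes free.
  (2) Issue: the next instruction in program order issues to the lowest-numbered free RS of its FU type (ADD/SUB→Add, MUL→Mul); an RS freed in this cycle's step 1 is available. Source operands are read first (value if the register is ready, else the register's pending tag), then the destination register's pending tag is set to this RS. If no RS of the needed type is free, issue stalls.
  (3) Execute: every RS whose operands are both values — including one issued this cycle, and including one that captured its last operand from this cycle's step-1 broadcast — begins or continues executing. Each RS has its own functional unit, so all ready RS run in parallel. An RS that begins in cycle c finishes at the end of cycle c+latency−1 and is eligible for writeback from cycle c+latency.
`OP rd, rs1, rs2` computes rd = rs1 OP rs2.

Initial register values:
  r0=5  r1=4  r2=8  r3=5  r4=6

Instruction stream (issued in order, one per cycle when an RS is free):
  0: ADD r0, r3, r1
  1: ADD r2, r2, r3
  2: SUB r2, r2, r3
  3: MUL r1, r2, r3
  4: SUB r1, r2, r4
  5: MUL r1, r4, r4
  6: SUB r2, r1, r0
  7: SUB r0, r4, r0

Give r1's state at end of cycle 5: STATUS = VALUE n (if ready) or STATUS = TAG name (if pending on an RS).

  c1: issue ADD r0<-Add1  regs: r0:Add1,r1:4,r2:8,r3:5,r4:6
  c2: issue ADD r2<-Add2  regs: r0:Add1,r1:4,r2:Add2,r3:5,r4:6
  c3: CDB Add1=9; issue SUB r2<-Add1  regs: r0:9,r1:4,r2:Add1,r3:5,r4:6
  c4: CDB Add2=13; issue MUL r1<-Mul1  regs: r0:9,r1:Mul1,r2:Add1,r3:5,r4:6
  c5: issue SUB r1<-Add2  regs: r0:9,r1:Add2,r2:Add1,r3:5,r4:6

STATUS = TAG Add2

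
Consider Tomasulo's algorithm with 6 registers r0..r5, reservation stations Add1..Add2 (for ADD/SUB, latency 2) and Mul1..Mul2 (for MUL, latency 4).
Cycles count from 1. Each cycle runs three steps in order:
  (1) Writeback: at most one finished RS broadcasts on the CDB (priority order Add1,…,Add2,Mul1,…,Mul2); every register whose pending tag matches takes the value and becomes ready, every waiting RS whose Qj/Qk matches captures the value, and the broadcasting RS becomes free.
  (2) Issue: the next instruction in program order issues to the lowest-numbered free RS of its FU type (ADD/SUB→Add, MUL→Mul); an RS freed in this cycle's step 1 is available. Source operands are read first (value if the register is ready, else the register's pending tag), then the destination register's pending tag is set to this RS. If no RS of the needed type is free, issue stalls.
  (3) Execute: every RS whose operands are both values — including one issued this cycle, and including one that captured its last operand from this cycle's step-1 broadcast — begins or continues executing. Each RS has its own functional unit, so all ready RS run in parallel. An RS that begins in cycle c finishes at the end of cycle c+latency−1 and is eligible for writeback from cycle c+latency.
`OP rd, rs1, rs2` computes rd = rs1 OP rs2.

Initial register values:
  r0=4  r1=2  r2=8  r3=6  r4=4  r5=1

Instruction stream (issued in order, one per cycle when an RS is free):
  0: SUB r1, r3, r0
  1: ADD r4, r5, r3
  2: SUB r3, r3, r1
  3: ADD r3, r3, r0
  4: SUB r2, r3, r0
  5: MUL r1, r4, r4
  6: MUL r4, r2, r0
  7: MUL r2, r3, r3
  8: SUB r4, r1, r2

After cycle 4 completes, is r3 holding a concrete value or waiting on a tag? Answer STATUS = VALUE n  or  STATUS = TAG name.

STATUS = TAG Add2

cycle 1: issue SUB r1<-Add1 // r0:4,r1:Add1,r2:8,r3:6,r4:4,r5:1
cycle 2: issue ADD r4<-Add2 // r0:4,r1:Add1,r2:8,r3:6,r4:Add2,r5:1
cycle 3: CDB Add1=2; issue SUB r3<-Add1 // r0:4,r1:2,r2:8,r3:Add1,r4:Add2,r5:1
cycle 4: CDB Add2=7; issue ADD r3<-Add2 // r0:4,r1:2,r2:8,r3:Add2,r4:7,r5:1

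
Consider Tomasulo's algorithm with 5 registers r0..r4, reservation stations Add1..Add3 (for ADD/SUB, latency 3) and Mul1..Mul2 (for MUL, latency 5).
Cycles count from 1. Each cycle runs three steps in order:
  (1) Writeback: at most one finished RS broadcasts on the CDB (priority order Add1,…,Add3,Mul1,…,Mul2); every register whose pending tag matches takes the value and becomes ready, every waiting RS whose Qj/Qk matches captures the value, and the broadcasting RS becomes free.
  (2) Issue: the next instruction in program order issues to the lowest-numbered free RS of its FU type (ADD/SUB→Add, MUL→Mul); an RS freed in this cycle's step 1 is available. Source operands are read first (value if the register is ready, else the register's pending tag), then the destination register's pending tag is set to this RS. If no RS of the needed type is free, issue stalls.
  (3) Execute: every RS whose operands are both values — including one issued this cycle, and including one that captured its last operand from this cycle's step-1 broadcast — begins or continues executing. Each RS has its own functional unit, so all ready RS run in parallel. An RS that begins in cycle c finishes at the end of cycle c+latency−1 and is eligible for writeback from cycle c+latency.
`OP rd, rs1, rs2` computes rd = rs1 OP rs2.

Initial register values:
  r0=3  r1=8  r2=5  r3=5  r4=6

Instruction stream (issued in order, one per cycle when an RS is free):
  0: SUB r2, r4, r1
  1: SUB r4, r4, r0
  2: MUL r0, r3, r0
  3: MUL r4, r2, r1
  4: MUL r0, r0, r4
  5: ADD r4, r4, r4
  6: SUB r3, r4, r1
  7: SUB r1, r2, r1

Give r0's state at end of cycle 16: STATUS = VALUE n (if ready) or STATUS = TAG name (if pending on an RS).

STATUS = VALUE -240

c1: issue SUB r2<-Add1 | r0:3,r1:8,r2:Add1,r3:5,r4:6
c2: issue SUB r4<-Add2 | r0:3,r1:8,r2:Add1,r3:5,r4:Add2
c3: issue MUL r0<-Mul1 | r0:Mul1,r1:8,r2:Add1,r3:5,r4:Add2
c4: CDB Add1=-2; issue MUL r4<-Mul2 | r0:Mul1,r1:8,r2:-2,r3:5,r4:Mul2
c5: CDB Add2=3; stall | r0:Mul1,r1:8,r2:-2,r3:5,r4:Mul2
c6: stall | r0:Mul1,r1:8,r2:-2,r3:5,r4:Mul2
c7: stall | r0:Mul1,r1:8,r2:-2,r3:5,r4:Mul2
c8: CDB Mul1=15; issue MUL r0<-Mul1 | r0:Mul1,r1:8,r2:-2,r3:5,r4:Mul2
c9: CDB Mul2=-16; issue ADD r4<-Add1 | r0:Mul1,r1:8,r2:-2,r3:5,r4:Add1
c10: issue SUB r3<-Add2 | r0:Mul1,r1:8,r2:-2,r3:Add2,r4:Add1
c11: issue SUB r1<-Add3 | r0:Mul1,r1:Add3,r2:-2,r3:Add2,r4:Add1
c12: CDB Add1=-32 | r0:Mul1,r1:Add3,r2:-2,r3:Add2,r4:-32
c13: - | r0:Mul1,r1:Add3,r2:-2,r3:Add2,r4:-32
c14: CDB Add3=-10 | r0:Mul1,r1:-10,r2:-2,r3:Add2,r4:-32
c15: CDB Add2=-40 | r0:Mul1,r1:-10,r2:-2,r3:-40,r4:-32
c16: CDB Mul1=-240 | r0:-240,r1:-10,r2:-2,r3:-40,r4:-32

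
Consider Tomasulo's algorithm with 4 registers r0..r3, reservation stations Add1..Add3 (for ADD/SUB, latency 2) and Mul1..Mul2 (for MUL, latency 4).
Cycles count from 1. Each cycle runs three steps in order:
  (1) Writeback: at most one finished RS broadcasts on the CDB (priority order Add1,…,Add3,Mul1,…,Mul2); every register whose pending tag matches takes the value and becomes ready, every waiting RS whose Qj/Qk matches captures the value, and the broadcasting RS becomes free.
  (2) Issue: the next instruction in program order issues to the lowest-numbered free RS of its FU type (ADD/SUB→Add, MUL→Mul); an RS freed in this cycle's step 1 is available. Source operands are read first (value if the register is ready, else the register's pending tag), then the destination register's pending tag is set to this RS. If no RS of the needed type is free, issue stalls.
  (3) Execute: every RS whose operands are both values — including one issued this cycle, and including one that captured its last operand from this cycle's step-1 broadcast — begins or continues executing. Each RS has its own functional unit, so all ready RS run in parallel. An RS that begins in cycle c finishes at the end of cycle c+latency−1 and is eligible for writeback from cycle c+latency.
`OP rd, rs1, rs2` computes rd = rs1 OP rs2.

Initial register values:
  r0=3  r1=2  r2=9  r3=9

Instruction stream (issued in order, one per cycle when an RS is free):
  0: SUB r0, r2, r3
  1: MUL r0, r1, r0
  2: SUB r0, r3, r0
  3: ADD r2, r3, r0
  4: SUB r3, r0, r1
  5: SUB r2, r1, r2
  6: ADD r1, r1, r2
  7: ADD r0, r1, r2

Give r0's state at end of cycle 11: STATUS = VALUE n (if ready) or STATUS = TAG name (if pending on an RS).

STATUS = VALUE 9

  c1: issue SUB r0<-Add1  regs: r0:Add1,r1:2,r2:9,r3:9
  c2: issue MUL r0<-Mul1  regs: r0:Mul1,r1:2,r2:9,r3:9
  c3: CDB Add1=0; issue SUB r0<-Add1  regs: r0:Add1,r1:2,r2:9,r3:9
  c4: issue ADD r2<-Add2  regs: r0:Add1,r1:2,r2:Add2,r3:9
  c5: issue SUB r3<-Add3  regs: r0:Add1,r1:2,r2:Add2,r3:Add3
  c6: stall  regs: r0:Add1,r1:2,r2:Add2,r3:Add3
  c7: CDB Mul1=0; stall  regs: r0:Add1,r1:2,r2:Add2,r3:Add3
  c8: stall  regs: r0:Add1,r1:2,r2:Add2,r3:Add3
  c9: CDB Add1=9; issue SUB r2<-Add1  regs: r0:9,r1:2,r2:Add1,r3:Add3
  c10: stall  regs: r0:9,r1:2,r2:Add1,r3:Add3
  c11: CDB Add2=18; issue ADD r1<-Add2  regs: r0:9,r1:Add2,r2:Add1,r3:Add3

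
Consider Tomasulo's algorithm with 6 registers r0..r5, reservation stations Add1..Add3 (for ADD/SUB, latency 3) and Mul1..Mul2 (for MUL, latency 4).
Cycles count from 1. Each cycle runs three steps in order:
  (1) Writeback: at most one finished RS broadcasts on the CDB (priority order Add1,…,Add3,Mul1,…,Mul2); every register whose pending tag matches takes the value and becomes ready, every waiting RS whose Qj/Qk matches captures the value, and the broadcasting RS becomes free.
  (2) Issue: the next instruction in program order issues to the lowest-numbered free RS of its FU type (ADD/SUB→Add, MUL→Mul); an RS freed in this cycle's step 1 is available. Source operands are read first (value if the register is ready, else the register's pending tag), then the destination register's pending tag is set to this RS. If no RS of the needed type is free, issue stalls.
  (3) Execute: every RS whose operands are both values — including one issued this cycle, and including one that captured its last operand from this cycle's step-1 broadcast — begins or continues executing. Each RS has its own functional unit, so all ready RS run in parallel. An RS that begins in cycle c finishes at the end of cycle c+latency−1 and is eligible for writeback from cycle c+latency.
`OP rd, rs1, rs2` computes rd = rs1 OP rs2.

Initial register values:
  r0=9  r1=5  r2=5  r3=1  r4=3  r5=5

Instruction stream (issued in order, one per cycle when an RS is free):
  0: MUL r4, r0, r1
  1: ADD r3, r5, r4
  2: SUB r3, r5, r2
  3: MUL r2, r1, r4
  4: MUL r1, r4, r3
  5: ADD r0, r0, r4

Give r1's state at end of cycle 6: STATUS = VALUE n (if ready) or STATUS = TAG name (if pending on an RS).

c1: issue MUL r4<-Mul1 | r0:9,r1:5,r2:5,r3:1,r4:Mul1,r5:5
c2: issue ADD r3<-Add1 | r0:9,r1:5,r2:5,r3:Add1,r4:Mul1,r5:5
c3: issue SUB r3<-Add2 | r0:9,r1:5,r2:5,r3:Add2,r4:Mul1,r5:5
c4: issue MUL r2<-Mul2 | r0:9,r1:5,r2:Mul2,r3:Add2,r4:Mul1,r5:5
c5: CDB Mul1=45; issue MUL r1<-Mul1 | r0:9,r1:Mul1,r2:Mul2,r3:Add2,r4:45,r5:5
c6: CDB Add2=0; issue ADD r0<-Add2 | r0:Add2,r1:Mul1,r2:Mul2,r3:0,r4:45,r5:5

STATUS = TAG Mul1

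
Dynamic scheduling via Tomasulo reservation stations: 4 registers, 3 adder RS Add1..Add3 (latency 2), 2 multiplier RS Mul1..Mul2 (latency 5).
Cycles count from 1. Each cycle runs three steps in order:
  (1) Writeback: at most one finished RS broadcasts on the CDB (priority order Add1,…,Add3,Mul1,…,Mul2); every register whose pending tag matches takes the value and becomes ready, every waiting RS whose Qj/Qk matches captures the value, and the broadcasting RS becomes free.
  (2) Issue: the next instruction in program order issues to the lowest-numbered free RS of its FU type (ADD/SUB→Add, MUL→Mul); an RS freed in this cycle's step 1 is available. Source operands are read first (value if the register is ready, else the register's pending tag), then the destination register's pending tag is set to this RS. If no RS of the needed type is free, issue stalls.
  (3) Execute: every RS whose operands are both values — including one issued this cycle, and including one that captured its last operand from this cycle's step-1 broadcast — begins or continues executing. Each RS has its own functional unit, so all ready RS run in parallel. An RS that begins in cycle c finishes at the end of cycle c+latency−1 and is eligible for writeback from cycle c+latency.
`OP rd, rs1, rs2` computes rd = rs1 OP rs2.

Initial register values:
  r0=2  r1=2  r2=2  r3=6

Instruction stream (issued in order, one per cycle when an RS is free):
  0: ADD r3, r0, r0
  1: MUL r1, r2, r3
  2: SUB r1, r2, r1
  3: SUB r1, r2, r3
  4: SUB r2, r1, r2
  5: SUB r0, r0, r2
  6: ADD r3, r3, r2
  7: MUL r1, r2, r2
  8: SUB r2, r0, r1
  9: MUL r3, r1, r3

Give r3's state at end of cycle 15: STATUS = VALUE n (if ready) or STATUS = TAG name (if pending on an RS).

cycle 1: issue ADD r3<-Add1 // r0:2,r1:2,r2:2,r3:Add1
cycle 2: issue MUL r1<-Mul1 // r0:2,r1:Mul1,r2:2,r3:Add1
cycle 3: CDB Add1=4; issue SUB r1<-Add1 // r0:2,r1:Add1,r2:2,r3:4
cycle 4: issue SUB r1<-Add2 // r0:2,r1:Add2,r2:2,r3:4
cycle 5: issue SUB r2<-Add3 // r0:2,r1:Add2,r2:Add3,r3:4
cycle 6: CDB Add2=-2; issue SUB r0<-Add2 // r0:Add2,r1:-2,r2:Add3,r3:4
cycle 7: stall // r0:Add2,r1:-2,r2:Add3,r3:4
cycle 8: CDB Add3=-4; issue ADD r3<-Add3 // r0:Add2,r1:-2,r2:-4,r3:Add3
cycle 9: CDB Mul1=8; issue MUL r1<-Mul1 // r0:Add2,r1:Mul1,r2:-4,r3:Add3
cycle 10: CDB Add2=6; issue SUB r2<-Add2 // r0:6,r1:Mul1,r2:Add2,r3:Add3
cycle 11: CDB Add1=-6; issue MUL r3<-Mul2 // r0:6,r1:Mul1,r2:Add2,r3:Mul2
cycle 12: CDB Add3=0 // r0:6,r1:Mul1,r2:Add2,r3:Mul2
cycle 13: - // r0:6,r1:Mul1,r2:Add2,r3:Mul2
cycle 14: CDB Mul1=16 // r0:6,r1:16,r2:Add2,r3:Mul2
cycle 15: - // r0:6,r1:16,r2:Add2,r3:Mul2

STATUS = TAG Mul2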